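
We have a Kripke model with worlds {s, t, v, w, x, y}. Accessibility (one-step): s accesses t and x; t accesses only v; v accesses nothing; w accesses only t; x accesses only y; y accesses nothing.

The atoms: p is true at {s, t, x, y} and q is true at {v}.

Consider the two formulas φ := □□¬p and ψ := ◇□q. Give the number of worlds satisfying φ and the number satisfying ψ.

5 and 4

For □□¬p:
s: successors {t, x}; □¬p there: t:T, x:F. ✗
t: successors {v}; □¬p there: v:T. ✓
v: no successors, so □□¬p holds vacuously. ✓
w: successors {t}; □¬p there: t:T. ✓
x: successors {y}; □¬p there: y:T. ✓
y: no successors, so □□¬p holds vacuously. ✓
— 5 worlds.
For ◇□q:
s: successors {t, x}; □q there: t:T, x:F. ✓
t: successors {v}; □q there: v:T. ✓
v: no successors, so ◇□q fails. ✗
w: successors {t}; □q there: t:T. ✓
x: successors {y}; □q there: y:T. ✓
y: no successors, so ◇□q fails. ✗
— 4 worlds.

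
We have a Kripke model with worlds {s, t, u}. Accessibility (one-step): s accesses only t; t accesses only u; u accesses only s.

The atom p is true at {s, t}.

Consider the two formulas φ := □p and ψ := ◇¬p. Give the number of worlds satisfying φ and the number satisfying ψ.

For □p:
s: successors {t}; p there: t:T. ✓
t: successors {u}; p there: u:F. ✗
u: successors {s}; p there: s:T. ✓
— 2 worlds.
For ◇¬p:
s: successors {t}; ¬p there: t:F. ✗
t: successors {u}; ¬p there: u:T. ✓
u: successors {s}; ¬p there: s:F. ✗
— 1 world.

2 and 1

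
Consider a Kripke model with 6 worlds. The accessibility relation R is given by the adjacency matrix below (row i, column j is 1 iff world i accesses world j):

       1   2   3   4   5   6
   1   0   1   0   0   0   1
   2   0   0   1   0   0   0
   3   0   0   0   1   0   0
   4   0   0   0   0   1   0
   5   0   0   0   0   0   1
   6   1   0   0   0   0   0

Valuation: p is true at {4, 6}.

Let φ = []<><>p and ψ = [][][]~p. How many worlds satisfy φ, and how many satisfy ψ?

For []<><>p:
1: successors {2, 6}; <><>p there: 2:T, 6:T. ✓
2: successors {3}; <><>p there: 3:F. ✗
3: successors {4}; <><>p there: 4:T. ✓
4: successors {5}; <><>p there: 5:F. ✗
5: successors {6}; <><>p there: 6:T. ✓
6: successors {1}; <><>p there: 1:F. ✗
— 3 worlds.
For [][][]~p:
1: successors {2, 6}; [][]~p there: 2:F, 6:F. ✗
2: successors {3}; [][]~p there: 3:T. ✓
3: successors {4}; [][]~p there: 4:F. ✗
4: successors {5}; [][]~p there: 5:T. ✓
5: successors {6}; [][]~p there: 6:F. ✗
6: successors {1}; [][]~p there: 1:T. ✓
— 3 worlds.

3 and 3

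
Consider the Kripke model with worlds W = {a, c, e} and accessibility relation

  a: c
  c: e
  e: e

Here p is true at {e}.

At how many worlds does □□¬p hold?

a: successors {c}; □¬p there: c:F. ✗
c: successors {e}; □¬p there: e:F. ✗
e: successors {e}; □¬p there: e:F. ✗
Satisfying worlds: ∅.

0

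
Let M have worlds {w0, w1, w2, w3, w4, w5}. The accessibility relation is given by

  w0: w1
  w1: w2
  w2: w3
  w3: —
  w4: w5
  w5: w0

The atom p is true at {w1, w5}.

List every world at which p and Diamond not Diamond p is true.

w0: p is F, Diamond not Diamond p is T. ✗
w1: p is T, Diamond not Diamond p is T. ✓
w2: p is F, Diamond not Diamond p is T. ✗
w3: p is F, Diamond not Diamond p is F. ✗
w4: p is F, Diamond not Diamond p is T. ✗
w5: p is T, Diamond not Diamond p is F. ✗

{w1}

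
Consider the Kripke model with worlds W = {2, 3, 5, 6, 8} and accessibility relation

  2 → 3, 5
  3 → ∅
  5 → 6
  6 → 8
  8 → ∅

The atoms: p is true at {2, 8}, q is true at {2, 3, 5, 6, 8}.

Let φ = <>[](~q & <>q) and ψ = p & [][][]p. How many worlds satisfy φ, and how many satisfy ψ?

For <>[](~q & <>q):
2: successors {3, 5}; [](~q & <>q) there: 3:T, 5:F. ✓
3: no successors, so <>[](~q & <>q) fails. ✗
5: successors {6}; [](~q & <>q) there: 6:F. ✗
6: successors {8}; [](~q & <>q) there: 8:T. ✓
8: no successors, so <>[](~q & <>q) fails. ✗
— 2 worlds.
For p & [][][]p:
2: p is T, [][][]p is T. ✓
3: p is F, [][][]p is T. ✗
5: p is F, [][][]p is T. ✗
6: p is F, [][][]p is T. ✗
8: p is T, [][][]p is T. ✓
— 2 worlds.

2 and 2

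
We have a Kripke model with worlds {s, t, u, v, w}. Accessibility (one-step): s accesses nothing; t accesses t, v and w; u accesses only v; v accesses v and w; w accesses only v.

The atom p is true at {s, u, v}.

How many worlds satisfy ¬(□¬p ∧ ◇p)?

s: □¬p ∧ ◇p is F. ✓
t: □¬p ∧ ◇p is F. ✓
u: □¬p ∧ ◇p is F. ✓
v: □¬p ∧ ◇p is F. ✓
w: □¬p ∧ ◇p is F. ✓
Satisfying worlds: {s, t, u, v, w}.

5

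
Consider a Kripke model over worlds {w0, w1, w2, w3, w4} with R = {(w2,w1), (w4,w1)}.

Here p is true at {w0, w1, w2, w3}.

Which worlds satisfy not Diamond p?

{w0, w1, w3}

w0: Diamond p is F. ✓
w1: Diamond p is F. ✓
w2: Diamond p is T. ✗
w3: Diamond p is F. ✓
w4: Diamond p is T. ✗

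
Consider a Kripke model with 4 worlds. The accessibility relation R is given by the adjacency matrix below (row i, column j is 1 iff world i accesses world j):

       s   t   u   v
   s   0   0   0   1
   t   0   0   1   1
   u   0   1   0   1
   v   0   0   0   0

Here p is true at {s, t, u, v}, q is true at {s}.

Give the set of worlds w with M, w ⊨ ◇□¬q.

{s, t, u}

s: successors {v}; □¬q there: v:T. ✓
t: successors {u, v}; □¬q there: u:T, v:T. ✓
u: successors {t, v}; □¬q there: t:T, v:T. ✓
v: no successors, so ◇□¬q fails. ✗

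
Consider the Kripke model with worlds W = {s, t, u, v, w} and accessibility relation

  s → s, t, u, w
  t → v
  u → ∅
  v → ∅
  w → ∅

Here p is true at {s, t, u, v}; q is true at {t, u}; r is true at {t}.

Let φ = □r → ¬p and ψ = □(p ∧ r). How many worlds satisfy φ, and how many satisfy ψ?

3 and 3

For □r → ¬p:
s: □r is F, ¬p is F. ✓
t: □r is F, ¬p is F. ✓
u: □r is T, ¬p is F. ✗
v: □r is T, ¬p is F. ✗
w: □r is T, ¬p is T. ✓
— 3 worlds.
For □(p ∧ r):
s: successors {s, t, u, w}; p ∧ r there: s:F, t:T, u:F, w:F. ✗
t: successors {v}; p ∧ r there: v:F. ✗
u: no successors, so □(p ∧ r) holds vacuously. ✓
v: no successors, so □(p ∧ r) holds vacuously. ✓
w: no successors, so □(p ∧ r) holds vacuously. ✓
— 3 worlds.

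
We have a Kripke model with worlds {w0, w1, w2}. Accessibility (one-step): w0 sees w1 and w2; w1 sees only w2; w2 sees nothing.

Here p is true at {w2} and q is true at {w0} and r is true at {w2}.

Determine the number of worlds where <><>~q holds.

1

w0: successors {w1, w2}; <>~q there: w1:T, w2:F. ✓
w1: successors {w2}; <>~q there: w2:F. ✗
w2: no successors, so <><>~q fails. ✗
Satisfying worlds: {w0}.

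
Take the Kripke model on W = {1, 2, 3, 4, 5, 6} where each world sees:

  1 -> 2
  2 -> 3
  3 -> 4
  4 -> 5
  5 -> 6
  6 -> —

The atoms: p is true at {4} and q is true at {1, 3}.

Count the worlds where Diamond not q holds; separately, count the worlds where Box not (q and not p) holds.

4 and 5

For Diamond not q:
1: successors {2}; not q there: 2:T. ✓
2: successors {3}; not q there: 3:F. ✗
3: successors {4}; not q there: 4:T. ✓
4: successors {5}; not q there: 5:T. ✓
5: successors {6}; not q there: 6:T. ✓
6: no successors, so Diamond not q fails. ✗
— 4 worlds.
For Box not (q and not p):
1: successors {2}; not (q and not p) there: 2:T. ✓
2: successors {3}; not (q and not p) there: 3:F. ✗
3: successors {4}; not (q and not p) there: 4:T. ✓
4: successors {5}; not (q and not p) there: 5:T. ✓
5: successors {6}; not (q and not p) there: 6:T. ✓
6: no successors, so Box not (q and not p) holds vacuously. ✓
— 5 worlds.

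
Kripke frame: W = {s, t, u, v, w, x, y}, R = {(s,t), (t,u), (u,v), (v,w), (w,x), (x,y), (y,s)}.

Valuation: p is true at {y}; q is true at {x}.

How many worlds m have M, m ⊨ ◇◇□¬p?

s: successors {t}; ◇□¬p there: t:T. ✓
t: successors {u}; ◇□¬p there: u:T. ✓
u: successors {v}; ◇□¬p there: v:T. ✓
v: successors {w}; ◇□¬p there: w:F. ✗
w: successors {x}; ◇□¬p there: x:T. ✓
x: successors {y}; ◇□¬p there: y:T. ✓
y: successors {s}; ◇□¬p there: s:T. ✓
Satisfying worlds: {s, t, u, w, x, y}.

6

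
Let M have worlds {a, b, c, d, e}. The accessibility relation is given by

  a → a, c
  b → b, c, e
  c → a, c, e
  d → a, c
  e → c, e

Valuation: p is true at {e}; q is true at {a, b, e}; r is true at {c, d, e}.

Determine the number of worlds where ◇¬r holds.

a: successors {a, c}; ¬r there: a:T, c:F. ✓
b: successors {b, c, e}; ¬r there: b:T, c:F, e:F. ✓
c: successors {a, c, e}; ¬r there: a:T, c:F, e:F. ✓
d: successors {a, c}; ¬r there: a:T, c:F. ✓
e: successors {c, e}; ¬r there: c:F, e:F. ✗
Satisfying worlds: {a, b, c, d}.

4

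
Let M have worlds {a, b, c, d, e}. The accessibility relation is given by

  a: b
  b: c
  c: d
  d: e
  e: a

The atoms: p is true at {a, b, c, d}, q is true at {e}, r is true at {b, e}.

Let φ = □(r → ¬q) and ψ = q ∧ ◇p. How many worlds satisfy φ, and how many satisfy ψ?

For □(r → ¬q):
a: successors {b}; r → ¬q there: b:T. ✓
b: successors {c}; r → ¬q there: c:T. ✓
c: successors {d}; r → ¬q there: d:T. ✓
d: successors {e}; r → ¬q there: e:F. ✗
e: successors {a}; r → ¬q there: a:T. ✓
— 4 worlds.
For q ∧ ◇p:
a: q is F, ◇p is T. ✗
b: q is F, ◇p is T. ✗
c: q is F, ◇p is T. ✗
d: q is F, ◇p is F. ✗
e: q is T, ◇p is T. ✓
— 1 world.

4 and 1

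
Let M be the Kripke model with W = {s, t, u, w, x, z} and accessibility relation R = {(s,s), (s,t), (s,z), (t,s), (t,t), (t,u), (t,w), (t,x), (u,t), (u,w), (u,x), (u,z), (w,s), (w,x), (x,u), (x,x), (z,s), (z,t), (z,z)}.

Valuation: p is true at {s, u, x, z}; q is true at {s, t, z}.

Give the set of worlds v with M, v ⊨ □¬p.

∅

s: successors {s, t, z}; ¬p there: s:F, t:T, z:F. ✗
t: successors {s, t, u, w, x}; ¬p there: s:F, t:T, u:F, w:T, x:F. ✗
u: successors {t, w, x, z}; ¬p there: t:T, w:T, x:F, z:F. ✗
w: successors {s, x}; ¬p there: s:F, x:F. ✗
x: successors {u, x}; ¬p there: u:F, x:F. ✗
z: successors {s, t, z}; ¬p there: s:F, t:T, z:F. ✗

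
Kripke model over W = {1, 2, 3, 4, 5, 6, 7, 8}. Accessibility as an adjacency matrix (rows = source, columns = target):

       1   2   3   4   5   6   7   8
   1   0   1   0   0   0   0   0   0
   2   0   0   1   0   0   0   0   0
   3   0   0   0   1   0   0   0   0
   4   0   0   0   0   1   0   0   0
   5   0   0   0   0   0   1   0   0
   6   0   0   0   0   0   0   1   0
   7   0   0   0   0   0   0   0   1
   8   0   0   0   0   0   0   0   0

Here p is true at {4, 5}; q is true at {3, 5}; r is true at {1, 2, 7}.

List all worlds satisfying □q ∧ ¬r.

{4, 8}

1: □q is F, ¬r is F. ✗
2: □q is T, ¬r is F. ✗
3: □q is F, ¬r is T. ✗
4: □q is T, ¬r is T. ✓
5: □q is F, ¬r is T. ✗
6: □q is F, ¬r is T. ✗
7: □q is F, ¬r is F. ✗
8: □q is T, ¬r is T. ✓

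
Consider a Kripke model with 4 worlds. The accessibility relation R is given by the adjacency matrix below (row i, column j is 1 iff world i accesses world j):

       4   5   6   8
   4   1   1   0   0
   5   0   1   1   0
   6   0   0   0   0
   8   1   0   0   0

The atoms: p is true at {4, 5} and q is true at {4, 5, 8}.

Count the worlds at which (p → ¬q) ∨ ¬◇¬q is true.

4: p → ¬q is F, ¬◇¬q is T. ✓
5: p → ¬q is F, ¬◇¬q is F. ✗
6: p → ¬q is T, ¬◇¬q is T. ✓
8: p → ¬q is T, ¬◇¬q is T. ✓
Satisfying worlds: {4, 6, 8}.

3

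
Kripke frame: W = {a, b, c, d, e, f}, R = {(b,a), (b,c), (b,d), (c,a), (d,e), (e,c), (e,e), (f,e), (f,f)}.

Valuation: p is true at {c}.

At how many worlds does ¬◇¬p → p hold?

a: ¬◇¬p is T, p is F. ✗
b: ¬◇¬p is F, p is F. ✓
c: ¬◇¬p is F, p is T. ✓
d: ¬◇¬p is F, p is F. ✓
e: ¬◇¬p is F, p is F. ✓
f: ¬◇¬p is F, p is F. ✓
Satisfying worlds: {b, c, d, e, f}.

5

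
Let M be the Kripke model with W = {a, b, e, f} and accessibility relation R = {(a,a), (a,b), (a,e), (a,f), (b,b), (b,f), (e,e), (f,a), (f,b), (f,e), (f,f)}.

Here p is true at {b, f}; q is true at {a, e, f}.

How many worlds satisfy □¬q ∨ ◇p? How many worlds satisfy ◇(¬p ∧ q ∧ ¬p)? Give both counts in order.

3 and 3

For □¬q ∨ ◇p:
a: □¬q is F, ◇p is T. ✓
b: □¬q is F, ◇p is T. ✓
e: □¬q is F, ◇p is F. ✗
f: □¬q is F, ◇p is T. ✓
— 3 worlds.
For ◇(¬p ∧ q ∧ ¬p):
a: successors {a, b, e, f}; ¬p ∧ q ∧ ¬p there: a:T, b:F, e:T, f:F. ✓
b: successors {b, f}; ¬p ∧ q ∧ ¬p there: b:F, f:F. ✗
e: successors {e}; ¬p ∧ q ∧ ¬p there: e:T. ✓
f: successors {a, b, e, f}; ¬p ∧ q ∧ ¬p there: a:T, b:F, e:T, f:F. ✓
— 3 worlds.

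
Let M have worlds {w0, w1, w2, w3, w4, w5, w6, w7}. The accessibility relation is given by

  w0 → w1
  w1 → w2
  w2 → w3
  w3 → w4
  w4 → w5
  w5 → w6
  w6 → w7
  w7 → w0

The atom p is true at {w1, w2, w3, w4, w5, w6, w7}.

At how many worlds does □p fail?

1

w0: successors {w1}; p there: w1:T. ✓
w1: successors {w2}; p there: w2:T. ✓
w2: successors {w3}; p there: w3:T. ✓
w3: successors {w4}; p there: w4:T. ✓
w4: successors {w5}; p there: w5:T. ✓
w5: successors {w6}; p there: w6:T. ✓
w6: successors {w7}; p there: w7:T. ✓
w7: successors {w0}; p there: w0:F. ✗
Satisfying worlds: {w0, w1, w2, w3, w4, w5, w6}.
So □p fails at the other 1 world.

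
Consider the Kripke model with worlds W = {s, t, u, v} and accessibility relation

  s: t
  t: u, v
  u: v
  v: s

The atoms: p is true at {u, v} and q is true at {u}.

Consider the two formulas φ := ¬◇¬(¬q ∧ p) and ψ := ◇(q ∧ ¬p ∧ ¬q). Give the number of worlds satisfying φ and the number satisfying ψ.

For ¬◇¬(¬q ∧ p):
s: ◇¬(¬q ∧ p) is T. ✗
t: ◇¬(¬q ∧ p) is T. ✗
u: ◇¬(¬q ∧ p) is F. ✓
v: ◇¬(¬q ∧ p) is T. ✗
— 1 world.
For ◇(q ∧ ¬p ∧ ¬q):
s: successors {t}; q ∧ ¬p ∧ ¬q there: t:F. ✗
t: successors {u, v}; q ∧ ¬p ∧ ¬q there: u:F, v:F. ✗
u: successors {v}; q ∧ ¬p ∧ ¬q there: v:F. ✗
v: successors {s}; q ∧ ¬p ∧ ¬q there: s:F. ✗
— 0 worlds.

1 and 0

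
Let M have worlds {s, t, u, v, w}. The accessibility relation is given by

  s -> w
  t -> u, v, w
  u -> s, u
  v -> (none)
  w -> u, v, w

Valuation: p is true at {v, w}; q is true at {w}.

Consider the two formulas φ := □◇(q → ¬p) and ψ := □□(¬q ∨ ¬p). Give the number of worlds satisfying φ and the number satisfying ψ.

For □◇(q → ¬p):
s: successors {w}; ◇(q → ¬p) there: w:T. ✓
t: successors {u, v, w}; ◇(q → ¬p) there: u:T, v:F, w:T. ✗
u: successors {s, u}; ◇(q → ¬p) there: s:F, u:T. ✗
v: no successors, so □◇(q → ¬p) holds vacuously. ✓
w: successors {u, v, w}; ◇(q → ¬p) there: u:T, v:F, w:T. ✗
— 2 worlds.
For □□(¬q ∨ ¬p):
s: successors {w}; □(¬q ∨ ¬p) there: w:F. ✗
t: successors {u, v, w}; □(¬q ∨ ¬p) there: u:T, v:T, w:F. ✗
u: successors {s, u}; □(¬q ∨ ¬p) there: s:F, u:T. ✗
v: no successors, so □□(¬q ∨ ¬p) holds vacuously. ✓
w: successors {u, v, w}; □(¬q ∨ ¬p) there: u:T, v:T, w:F. ✗
— 1 world.

2 and 1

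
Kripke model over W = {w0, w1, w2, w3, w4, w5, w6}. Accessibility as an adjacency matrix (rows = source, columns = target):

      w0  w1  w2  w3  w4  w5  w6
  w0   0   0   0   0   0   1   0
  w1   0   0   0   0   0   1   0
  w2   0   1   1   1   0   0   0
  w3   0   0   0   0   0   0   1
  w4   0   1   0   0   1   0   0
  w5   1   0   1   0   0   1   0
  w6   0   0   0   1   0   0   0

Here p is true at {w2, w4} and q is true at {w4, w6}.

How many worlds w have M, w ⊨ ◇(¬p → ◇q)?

4

w0: successors {w5}; ¬p → ◇q there: w5:F. ✗
w1: successors {w5}; ¬p → ◇q there: w5:F. ✗
w2: successors {w1, w2, w3}; ¬p → ◇q there: w1:F, w2:T, w3:T. ✓
w3: successors {w6}; ¬p → ◇q there: w6:F. ✗
w4: successors {w1, w4}; ¬p → ◇q there: w1:F, w4:T. ✓
w5: successors {w0, w2, w5}; ¬p → ◇q there: w0:F, w2:T, w5:F. ✓
w6: successors {w3}; ¬p → ◇q there: w3:T. ✓
Satisfying worlds: {w2, w4, w5, w6}.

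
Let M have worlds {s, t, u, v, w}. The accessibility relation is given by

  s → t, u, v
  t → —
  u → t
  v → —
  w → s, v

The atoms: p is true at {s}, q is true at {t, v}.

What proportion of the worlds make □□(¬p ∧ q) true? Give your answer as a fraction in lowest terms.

4/5

s: successors {t, u, v}; □(¬p ∧ q) there: t:T, u:T, v:T. ✓
t: no successors, so □□(¬p ∧ q) holds vacuously. ✓
u: successors {t}; □(¬p ∧ q) there: t:T. ✓
v: no successors, so □□(¬p ∧ q) holds vacuously. ✓
w: successors {s, v}; □(¬p ∧ q) there: s:F, v:T. ✗
That's 4 of 5 worlds, so 4/5.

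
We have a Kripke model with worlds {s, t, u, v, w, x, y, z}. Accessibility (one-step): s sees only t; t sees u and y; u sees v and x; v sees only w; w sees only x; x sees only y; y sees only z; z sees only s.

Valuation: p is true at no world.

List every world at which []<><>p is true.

∅

s: successors {t}; <><>p there: t:F. ✗
t: successors {u, y}; <><>p there: u:F, y:F. ✗
u: successors {v, x}; <><>p there: v:F, x:F. ✗
v: successors {w}; <><>p there: w:F. ✗
w: successors {x}; <><>p there: x:F. ✗
x: successors {y}; <><>p there: y:F. ✗
y: successors {z}; <><>p there: z:F. ✗
z: successors {s}; <><>p there: s:F. ✗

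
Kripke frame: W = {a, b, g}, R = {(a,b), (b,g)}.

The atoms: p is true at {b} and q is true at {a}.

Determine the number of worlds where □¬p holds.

2

a: successors {b}; ¬p there: b:F. ✗
b: successors {g}; ¬p there: g:T. ✓
g: no successors, so □¬p holds vacuously. ✓
Satisfying worlds: {b, g}.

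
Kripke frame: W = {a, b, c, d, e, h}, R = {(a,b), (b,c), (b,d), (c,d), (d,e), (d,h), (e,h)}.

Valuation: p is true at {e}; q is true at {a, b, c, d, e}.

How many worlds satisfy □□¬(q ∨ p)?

a: successors {b}; □¬(q ∨ p) there: b:F. ✗
b: successors {c, d}; □¬(q ∨ p) there: c:F, d:F. ✗
c: successors {d}; □¬(q ∨ p) there: d:F. ✗
d: successors {e, h}; □¬(q ∨ p) there: e:T, h:T. ✓
e: successors {h}; □¬(q ∨ p) there: h:T. ✓
h: no successors, so □□¬(q ∨ p) holds vacuously. ✓
Satisfying worlds: {d, e, h}.

3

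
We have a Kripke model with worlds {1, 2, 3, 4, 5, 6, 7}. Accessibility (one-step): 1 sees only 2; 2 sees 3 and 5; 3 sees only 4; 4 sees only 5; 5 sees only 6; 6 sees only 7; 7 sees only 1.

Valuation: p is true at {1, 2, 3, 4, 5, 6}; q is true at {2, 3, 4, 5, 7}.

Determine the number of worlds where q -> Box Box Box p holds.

1: q is F, Box Box Box p is T. ✓
2: q is T, Box Box Box p is F. ✗
3: q is T, Box Box Box p is T. ✓
4: q is T, Box Box Box p is F. ✗
5: q is T, Box Box Box p is T. ✓
6: q is F, Box Box Box p is T. ✓
7: q is T, Box Box Box p is T. ✓
Satisfying worlds: {1, 3, 5, 6, 7}.

5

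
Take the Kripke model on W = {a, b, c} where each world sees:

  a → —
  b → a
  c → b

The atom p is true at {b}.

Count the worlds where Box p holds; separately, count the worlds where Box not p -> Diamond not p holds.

2 and 2

For Box p:
a: no successors, so Box p holds vacuously. ✓
b: successors {a}; p there: a:F. ✗
c: successors {b}; p there: b:T. ✓
— 2 worlds.
For Box not p -> Diamond not p:
a: Box not p is T, Diamond not p is F. ✗
b: Box not p is T, Diamond not p is T. ✓
c: Box not p is F, Diamond not p is F. ✓
— 2 worlds.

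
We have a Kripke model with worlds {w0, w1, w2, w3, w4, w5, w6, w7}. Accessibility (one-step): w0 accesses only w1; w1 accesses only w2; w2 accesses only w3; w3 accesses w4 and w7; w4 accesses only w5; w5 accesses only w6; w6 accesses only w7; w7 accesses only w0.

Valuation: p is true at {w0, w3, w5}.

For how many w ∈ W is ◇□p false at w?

5

w0: successors {w1}; □p there: w1:F. ✗
w1: successors {w2}; □p there: w2:T. ✓
w2: successors {w3}; □p there: w3:F. ✗
w3: successors {w4, w7}; □p there: w4:T, w7:T. ✓
w4: successors {w5}; □p there: w5:F. ✗
w5: successors {w6}; □p there: w6:F. ✗
w6: successors {w7}; □p there: w7:T. ✓
w7: successors {w0}; □p there: w0:F. ✗
Satisfying worlds: {w1, w3, w6}.
So ◇□p fails at the other 5 worlds.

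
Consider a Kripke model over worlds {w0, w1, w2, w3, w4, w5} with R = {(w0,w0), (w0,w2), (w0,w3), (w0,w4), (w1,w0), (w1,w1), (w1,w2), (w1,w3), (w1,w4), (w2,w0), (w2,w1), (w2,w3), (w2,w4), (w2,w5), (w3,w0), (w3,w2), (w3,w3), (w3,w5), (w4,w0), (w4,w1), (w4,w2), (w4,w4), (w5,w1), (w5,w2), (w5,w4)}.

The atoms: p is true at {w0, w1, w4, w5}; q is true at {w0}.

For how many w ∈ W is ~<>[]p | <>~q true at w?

w0: ~<>[]p is T, <>~q is T. ✓
w1: ~<>[]p is T, <>~q is T. ✓
w2: ~<>[]p is T, <>~q is T. ✓
w3: ~<>[]p is T, <>~q is T. ✓
w4: ~<>[]p is T, <>~q is T. ✓
w5: ~<>[]p is T, <>~q is T. ✓
Satisfying worlds: {w0, w1, w2, w3, w4, w5}.

6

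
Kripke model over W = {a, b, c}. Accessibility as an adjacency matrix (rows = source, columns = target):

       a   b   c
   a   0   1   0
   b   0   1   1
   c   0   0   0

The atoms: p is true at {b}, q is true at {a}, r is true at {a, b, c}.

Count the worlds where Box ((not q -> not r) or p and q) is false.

2

a: successors {b}; (not q -> not r) or p and q there: b:F. ✗
b: successors {b, c}; (not q -> not r) or p and q there: b:F, c:F. ✗
c: no successors, so Box ((not q -> not r) or p and q) holds vacuously. ✓
Satisfying worlds: {c}.
So Box ((not q -> not r) or p and q) fails at the other 2 worlds.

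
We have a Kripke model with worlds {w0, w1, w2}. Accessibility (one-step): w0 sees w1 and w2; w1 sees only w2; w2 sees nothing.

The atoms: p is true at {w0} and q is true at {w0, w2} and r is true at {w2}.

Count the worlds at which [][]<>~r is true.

2

w0: successors {w1, w2}; []<>~r there: w1:F, w2:T. ✗
w1: successors {w2}; []<>~r there: w2:T. ✓
w2: no successors, so [][]<>~r holds vacuously. ✓
Satisfying worlds: {w1, w2}.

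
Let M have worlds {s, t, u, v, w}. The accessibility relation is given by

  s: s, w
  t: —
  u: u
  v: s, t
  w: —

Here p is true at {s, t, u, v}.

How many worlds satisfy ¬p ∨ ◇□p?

s: ¬p is F, ◇□p is T. ✓
t: ¬p is F, ◇□p is F. ✗
u: ¬p is F, ◇□p is T. ✓
v: ¬p is F, ◇□p is T. ✓
w: ¬p is T, ◇□p is F. ✓
Satisfying worlds: {s, u, v, w}.

4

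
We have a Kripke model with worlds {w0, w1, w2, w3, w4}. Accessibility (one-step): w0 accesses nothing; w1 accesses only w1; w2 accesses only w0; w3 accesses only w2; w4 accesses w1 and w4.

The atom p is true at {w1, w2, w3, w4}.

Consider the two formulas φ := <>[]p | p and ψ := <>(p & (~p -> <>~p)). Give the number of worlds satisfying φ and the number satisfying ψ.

4 and 3

For <>[]p | p:
w0: <>[]p is F, p is F. ✗
w1: <>[]p is T, p is T. ✓
w2: <>[]p is T, p is T. ✓
w3: <>[]p is F, p is T. ✓
w4: <>[]p is T, p is T. ✓
— 4 worlds.
For <>(p & (~p -> <>~p)):
w0: no successors, so <>(p & (~p -> <>~p)) fails. ✗
w1: successors {w1}; p & (~p -> <>~p) there: w1:T. ✓
w2: successors {w0}; p & (~p -> <>~p) there: w0:F. ✗
w3: successors {w2}; p & (~p -> <>~p) there: w2:T. ✓
w4: successors {w1, w4}; p & (~p -> <>~p) there: w1:T, w4:T. ✓
— 3 worlds.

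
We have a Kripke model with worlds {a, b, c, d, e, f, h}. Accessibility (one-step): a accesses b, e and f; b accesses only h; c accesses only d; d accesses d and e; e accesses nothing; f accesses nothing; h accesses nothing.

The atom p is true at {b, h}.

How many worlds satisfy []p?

4

a: successors {b, e, f}; p there: b:T, e:F, f:F. ✗
b: successors {h}; p there: h:T. ✓
c: successors {d}; p there: d:F. ✗
d: successors {d, e}; p there: d:F, e:F. ✗
e: no successors, so []p holds vacuously. ✓
f: no successors, so []p holds vacuously. ✓
h: no successors, so []p holds vacuously. ✓
Satisfying worlds: {b, e, f, h}.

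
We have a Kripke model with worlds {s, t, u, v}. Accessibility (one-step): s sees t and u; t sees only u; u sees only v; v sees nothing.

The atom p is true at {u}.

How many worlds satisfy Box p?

2

s: successors {t, u}; p there: t:F, u:T. ✗
t: successors {u}; p there: u:T. ✓
u: successors {v}; p there: v:F. ✗
v: no successors, so Box p holds vacuously. ✓
Satisfying worlds: {t, v}.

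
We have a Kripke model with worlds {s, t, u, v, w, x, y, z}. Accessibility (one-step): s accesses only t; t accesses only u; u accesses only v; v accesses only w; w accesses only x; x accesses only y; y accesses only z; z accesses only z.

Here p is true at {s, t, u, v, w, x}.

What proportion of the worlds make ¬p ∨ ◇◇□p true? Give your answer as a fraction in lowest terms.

5/8

s: ¬p is F, ◇◇□p is T. ✓
t: ¬p is F, ◇◇□p is T. ✓
u: ¬p is F, ◇◇□p is T. ✓
v: ¬p is F, ◇◇□p is F. ✗
w: ¬p is F, ◇◇□p is F. ✗
x: ¬p is F, ◇◇□p is F. ✗
y: ¬p is T, ◇◇□p is F. ✓
z: ¬p is T, ◇◇□p is F. ✓
That's 5 of 8 worlds, so 5/8.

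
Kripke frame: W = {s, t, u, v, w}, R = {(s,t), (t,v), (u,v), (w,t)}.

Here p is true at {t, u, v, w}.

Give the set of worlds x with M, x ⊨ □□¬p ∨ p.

{t, u, v, w}

s: □□¬p is F, p is F. ✗
t: □□¬p is T, p is T. ✓
u: □□¬p is T, p is T. ✓
v: □□¬p is T, p is T. ✓
w: □□¬p is F, p is T. ✓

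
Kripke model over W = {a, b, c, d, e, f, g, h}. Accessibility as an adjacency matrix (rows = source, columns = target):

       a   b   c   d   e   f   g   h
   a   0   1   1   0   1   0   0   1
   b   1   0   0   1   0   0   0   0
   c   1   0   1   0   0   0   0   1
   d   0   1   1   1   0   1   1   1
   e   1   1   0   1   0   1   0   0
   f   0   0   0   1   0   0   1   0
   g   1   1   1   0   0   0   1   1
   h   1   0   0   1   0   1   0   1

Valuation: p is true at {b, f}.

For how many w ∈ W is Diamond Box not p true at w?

a: successors {b, c, e, h}; Box not p there: b:T, c:T, e:F, h:F. ✓
b: successors {a, d}; Box not p there: a:F, d:F. ✗
c: successors {a, c, h}; Box not p there: a:F, c:T, h:F. ✓
d: successors {b, c, d, f, g, h}; Box not p there: b:T, c:T, d:F, f:T, g:F, h:F. ✓
e: successors {a, b, d, f}; Box not p there: a:F, b:T, d:F, f:T. ✓
f: successors {d, g}; Box not p there: d:F, g:F. ✗
g: successors {a, b, c, g, h}; Box not p there: a:F, b:T, c:T, g:F, h:F. ✓
h: successors {a, d, f, h}; Box not p there: a:F, d:F, f:T, h:F. ✓
Satisfying worlds: {a, c, d, e, g, h}.

6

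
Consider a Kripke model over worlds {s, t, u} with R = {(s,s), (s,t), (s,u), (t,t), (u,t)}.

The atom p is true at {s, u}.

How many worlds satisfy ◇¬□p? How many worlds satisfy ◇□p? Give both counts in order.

For ◇¬□p:
s: successors {s, t, u}; ¬□p there: s:T, t:T, u:T. ✓
t: successors {t}; ¬□p there: t:T. ✓
u: successors {t}; ¬□p there: t:T. ✓
— 3 worlds.
For ◇□p:
s: successors {s, t, u}; □p there: s:F, t:F, u:F. ✗
t: successors {t}; □p there: t:F. ✗
u: successors {t}; □p there: t:F. ✗
— 0 worlds.

3 and 0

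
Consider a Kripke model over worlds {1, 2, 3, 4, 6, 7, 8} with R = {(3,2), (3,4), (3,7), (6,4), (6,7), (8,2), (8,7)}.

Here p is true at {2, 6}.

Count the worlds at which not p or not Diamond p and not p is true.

5

1: not p is T, not Diamond p and not p is T. ✓
2: not p is F, not Diamond p and not p is F. ✗
3: not p is T, not Diamond p and not p is F. ✓
4: not p is T, not Diamond p and not p is T. ✓
6: not p is F, not Diamond p and not p is F. ✗
7: not p is T, not Diamond p and not p is T. ✓
8: not p is T, not Diamond p and not p is F. ✓
Satisfying worlds: {1, 3, 4, 7, 8}.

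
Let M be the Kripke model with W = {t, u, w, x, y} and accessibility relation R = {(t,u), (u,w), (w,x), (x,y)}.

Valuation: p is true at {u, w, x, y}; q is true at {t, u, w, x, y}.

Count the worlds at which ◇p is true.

t: successors {u}; p there: u:T. ✓
u: successors {w}; p there: w:T. ✓
w: successors {x}; p there: x:T. ✓
x: successors {y}; p there: y:T. ✓
y: no successors, so ◇p fails. ✗
Satisfying worlds: {t, u, w, x}.

4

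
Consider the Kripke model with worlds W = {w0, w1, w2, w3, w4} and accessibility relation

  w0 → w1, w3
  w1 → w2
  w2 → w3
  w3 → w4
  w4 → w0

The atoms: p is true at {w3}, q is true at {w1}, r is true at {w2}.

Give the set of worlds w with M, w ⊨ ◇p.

w0: successors {w1, w3}; p there: w1:F, w3:T. ✓
w1: successors {w2}; p there: w2:F. ✗
w2: successors {w3}; p there: w3:T. ✓
w3: successors {w4}; p there: w4:F. ✗
w4: successors {w0}; p there: w0:F. ✗

{w0, w2}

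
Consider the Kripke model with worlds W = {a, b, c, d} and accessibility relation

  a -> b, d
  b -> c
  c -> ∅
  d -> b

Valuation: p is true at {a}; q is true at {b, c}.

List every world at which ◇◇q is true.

{a, d}

a: successors {b, d}; ◇q there: b:T, d:T. ✓
b: successors {c}; ◇q there: c:F. ✗
c: no successors, so ◇◇q fails. ✗
d: successors {b}; ◇q there: b:T. ✓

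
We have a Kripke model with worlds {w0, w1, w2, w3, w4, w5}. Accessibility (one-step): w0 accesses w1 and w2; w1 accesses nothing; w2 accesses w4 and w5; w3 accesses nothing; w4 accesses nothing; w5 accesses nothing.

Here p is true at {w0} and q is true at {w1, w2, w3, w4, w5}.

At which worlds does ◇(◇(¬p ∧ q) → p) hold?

{w0, w2}

w0: successors {w1, w2}; ◇(¬p ∧ q) → p there: w1:T, w2:F. ✓
w1: no successors, so ◇(◇(¬p ∧ q) → p) fails. ✗
w2: successors {w4, w5}; ◇(¬p ∧ q) → p there: w4:T, w5:T. ✓
w3: no successors, so ◇(◇(¬p ∧ q) → p) fails. ✗
w4: no successors, so ◇(◇(¬p ∧ q) → p) fails. ✗
w5: no successors, so ◇(◇(¬p ∧ q) → p) fails. ✗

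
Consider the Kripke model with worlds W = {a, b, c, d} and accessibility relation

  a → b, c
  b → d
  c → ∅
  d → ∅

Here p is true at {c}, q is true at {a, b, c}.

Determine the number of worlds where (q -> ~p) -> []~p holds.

a: q -> ~p is T, []~p is F. ✗
b: q -> ~p is T, []~p is T. ✓
c: q -> ~p is F, []~p is T. ✓
d: q -> ~p is T, []~p is T. ✓
Satisfying worlds: {b, c, d}.

3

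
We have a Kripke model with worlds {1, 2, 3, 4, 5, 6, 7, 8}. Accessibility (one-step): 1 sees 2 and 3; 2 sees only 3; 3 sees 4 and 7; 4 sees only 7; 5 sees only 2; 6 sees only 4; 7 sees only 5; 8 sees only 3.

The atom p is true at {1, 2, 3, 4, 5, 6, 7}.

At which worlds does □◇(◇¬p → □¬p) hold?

{1, 2, 3, 4, 5, 6, 7, 8}

1: successors {2, 3}; ◇(◇¬p → □¬p) there: 2:T, 3:T. ✓
2: successors {3}; ◇(◇¬p → □¬p) there: 3:T. ✓
3: successors {4, 7}; ◇(◇¬p → □¬p) there: 4:T, 7:T. ✓
4: successors {7}; ◇(◇¬p → □¬p) there: 7:T. ✓
5: successors {2}; ◇(◇¬p → □¬p) there: 2:T. ✓
6: successors {4}; ◇(◇¬p → □¬p) there: 4:T. ✓
7: successors {5}; ◇(◇¬p → □¬p) there: 5:T. ✓
8: successors {3}; ◇(◇¬p → □¬p) there: 3:T. ✓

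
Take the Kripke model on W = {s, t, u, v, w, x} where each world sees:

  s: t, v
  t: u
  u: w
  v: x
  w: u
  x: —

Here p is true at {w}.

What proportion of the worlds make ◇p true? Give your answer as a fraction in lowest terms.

s: successors {t, v}; p there: t:F, v:F. ✗
t: successors {u}; p there: u:F. ✗
u: successors {w}; p there: w:T. ✓
v: successors {x}; p there: x:F. ✗
w: successors {u}; p there: u:F. ✗
x: no successors, so ◇p fails. ✗
That's 1 of 6 worlds, so 1/6.

1/6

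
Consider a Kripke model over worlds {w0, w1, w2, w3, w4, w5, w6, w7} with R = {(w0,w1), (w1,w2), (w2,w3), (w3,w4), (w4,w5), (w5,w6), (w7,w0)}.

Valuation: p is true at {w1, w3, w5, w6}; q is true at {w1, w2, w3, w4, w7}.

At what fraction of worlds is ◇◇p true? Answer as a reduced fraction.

w0: successors {w1}; ◇p there: w1:F. ✗
w1: successors {w2}; ◇p there: w2:T. ✓
w2: successors {w3}; ◇p there: w3:F. ✗
w3: successors {w4}; ◇p there: w4:T. ✓
w4: successors {w5}; ◇p there: w5:T. ✓
w5: successors {w6}; ◇p there: w6:F. ✗
w6: no successors, so ◇◇p fails. ✗
w7: successors {w0}; ◇p there: w0:T. ✓
That's 4 of 8 worlds, so 4/8 = 1/2.

1/2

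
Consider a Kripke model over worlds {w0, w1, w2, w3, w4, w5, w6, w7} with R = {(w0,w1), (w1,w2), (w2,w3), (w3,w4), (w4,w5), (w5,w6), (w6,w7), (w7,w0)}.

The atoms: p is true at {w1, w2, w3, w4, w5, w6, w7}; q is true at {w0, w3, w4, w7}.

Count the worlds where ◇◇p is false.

w0: successors {w1}; ◇p there: w1:T. ✓
w1: successors {w2}; ◇p there: w2:T. ✓
w2: successors {w3}; ◇p there: w3:T. ✓
w3: successors {w4}; ◇p there: w4:T. ✓
w4: successors {w5}; ◇p there: w5:T. ✓
w5: successors {w6}; ◇p there: w6:T. ✓
w6: successors {w7}; ◇p there: w7:F. ✗
w7: successors {w0}; ◇p there: w0:T. ✓
Satisfying worlds: {w0, w1, w2, w3, w4, w5, w7}.
So ◇◇p fails at the other 1 world.

1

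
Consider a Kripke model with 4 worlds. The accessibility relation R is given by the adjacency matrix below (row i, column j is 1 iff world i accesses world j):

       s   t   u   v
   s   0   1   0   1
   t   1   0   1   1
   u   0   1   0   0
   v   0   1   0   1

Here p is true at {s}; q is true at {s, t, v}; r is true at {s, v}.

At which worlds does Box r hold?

∅

s: successors {t, v}; r there: t:F, v:T. ✗
t: successors {s, u, v}; r there: s:T, u:F, v:T. ✗
u: successors {t}; r there: t:F. ✗
v: successors {t, v}; r there: t:F, v:T. ✗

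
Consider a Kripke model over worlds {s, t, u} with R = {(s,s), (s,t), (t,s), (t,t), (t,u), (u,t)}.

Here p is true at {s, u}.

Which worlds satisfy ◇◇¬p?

s: successors {s, t}; ◇¬p there: s:T, t:T. ✓
t: successors {s, t, u}; ◇¬p there: s:T, t:T, u:T. ✓
u: successors {t}; ◇¬p there: t:T. ✓

{s, t, u}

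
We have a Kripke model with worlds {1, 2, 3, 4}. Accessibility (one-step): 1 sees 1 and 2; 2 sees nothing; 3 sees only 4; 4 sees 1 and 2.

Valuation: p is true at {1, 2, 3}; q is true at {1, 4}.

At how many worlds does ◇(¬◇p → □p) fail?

1: successors {1, 2}; ¬◇p → □p there: 1:T, 2:T. ✓
2: no successors, so ◇(¬◇p → □p) fails. ✗
3: successors {4}; ¬◇p → □p there: 4:T. ✓
4: successors {1, 2}; ¬◇p → □p there: 1:T, 2:T. ✓
Satisfying worlds: {1, 3, 4}.
So ◇(¬◇p → □p) fails at the other 1 world.

1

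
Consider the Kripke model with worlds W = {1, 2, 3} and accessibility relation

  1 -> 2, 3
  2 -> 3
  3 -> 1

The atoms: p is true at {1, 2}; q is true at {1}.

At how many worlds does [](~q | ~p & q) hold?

2

1: successors {2, 3}; ~q | ~p & q there: 2:T, 3:T. ✓
2: successors {3}; ~q | ~p & q there: 3:T. ✓
3: successors {1}; ~q | ~p & q there: 1:F. ✗
Satisfying worlds: {1, 2}.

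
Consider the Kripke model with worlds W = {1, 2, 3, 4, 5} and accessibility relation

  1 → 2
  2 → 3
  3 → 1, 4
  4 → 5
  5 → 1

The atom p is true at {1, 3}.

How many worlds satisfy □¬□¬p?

1: successors {2}; ¬□¬p there: 2:T. ✓
2: successors {3}; ¬□¬p there: 3:T. ✓
3: successors {1, 4}; ¬□¬p there: 1:F, 4:F. ✗
4: successors {5}; ¬□¬p there: 5:T. ✓
5: successors {1}; ¬□¬p there: 1:F. ✗
Satisfying worlds: {1, 2, 4}.

3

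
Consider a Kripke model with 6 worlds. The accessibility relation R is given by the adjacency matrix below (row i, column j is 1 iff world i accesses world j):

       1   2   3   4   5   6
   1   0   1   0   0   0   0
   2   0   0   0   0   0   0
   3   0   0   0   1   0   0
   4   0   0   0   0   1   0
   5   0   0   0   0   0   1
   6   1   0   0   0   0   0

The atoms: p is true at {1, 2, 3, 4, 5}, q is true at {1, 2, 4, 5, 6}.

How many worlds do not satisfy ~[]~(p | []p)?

1: []~(p | []p) is F. ✓
2: []~(p | []p) is T. ✗
3: []~(p | []p) is F. ✓
4: []~(p | []p) is F. ✓
5: []~(p | []p) is F. ✓
6: []~(p | []p) is F. ✓
Satisfying worlds: {1, 3, 4, 5, 6}.
So ~[]~(p | []p) fails at the other 1 world.

1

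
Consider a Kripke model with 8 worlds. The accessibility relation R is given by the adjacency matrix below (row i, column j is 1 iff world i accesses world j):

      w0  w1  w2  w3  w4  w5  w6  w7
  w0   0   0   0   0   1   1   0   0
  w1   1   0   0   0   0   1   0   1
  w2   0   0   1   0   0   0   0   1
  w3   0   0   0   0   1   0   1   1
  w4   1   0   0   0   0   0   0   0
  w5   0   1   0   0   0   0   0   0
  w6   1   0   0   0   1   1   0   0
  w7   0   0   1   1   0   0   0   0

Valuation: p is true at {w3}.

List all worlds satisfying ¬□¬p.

{w7}

w0: □¬p is T. ✗
w1: □¬p is T. ✗
w2: □¬p is T. ✗
w3: □¬p is T. ✗
w4: □¬p is T. ✗
w5: □¬p is T. ✗
w6: □¬p is T. ✗
w7: □¬p is F. ✓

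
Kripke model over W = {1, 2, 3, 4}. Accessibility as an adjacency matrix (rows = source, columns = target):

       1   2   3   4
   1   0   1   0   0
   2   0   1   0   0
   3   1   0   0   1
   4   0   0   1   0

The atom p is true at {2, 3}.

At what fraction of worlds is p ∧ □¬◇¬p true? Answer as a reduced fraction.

1/2

1: p is F, □¬◇¬p is T. ✗
2: p is T, □¬◇¬p is T. ✓
3: p is T, □¬◇¬p is T. ✓
4: p is F, □¬◇¬p is F. ✗
That's 2 of 4 worlds, so 2/4 = 1/2.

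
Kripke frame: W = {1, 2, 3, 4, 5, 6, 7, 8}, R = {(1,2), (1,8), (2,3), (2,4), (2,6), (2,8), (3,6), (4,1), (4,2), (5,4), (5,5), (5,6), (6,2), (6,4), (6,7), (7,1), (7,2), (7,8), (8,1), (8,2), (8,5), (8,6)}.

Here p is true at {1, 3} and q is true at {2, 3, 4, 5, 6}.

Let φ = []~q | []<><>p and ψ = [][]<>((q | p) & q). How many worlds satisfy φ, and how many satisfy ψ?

For []~q | []<><>p:
1: []~q is F, []<><>p is T. ✓
2: []~q is F, []<><>p is F. ✗
3: []~q is F, []<><>p is T. ✓
4: []~q is F, []<><>p is T. ✓
5: []~q is F, []<><>p is T. ✓
6: []~q is F, []<><>p is T. ✓
7: []~q is F, []<><>p is T. ✓
8: []~q is F, []<><>p is T. ✓
— 7 worlds.
For [][]<>((q | p) & q):
1: successors {2, 8}; []<>((q | p) & q) there: 2:T, 8:T. ✓
2: successors {3, 4, 6, 8}; []<>((q | p) & q) there: 3:T, 4:T, 6:T, 8:T. ✓
3: successors {6}; []<>((q | p) & q) there: 6:T. ✓
4: successors {1, 2}; []<>((q | p) & q) there: 1:T, 2:T. ✓
5: successors {4, 5, 6}; []<>((q | p) & q) there: 4:T, 5:T, 6:T. ✓
6: successors {2, 4, 7}; []<>((q | p) & q) there: 2:T, 4:T, 7:T. ✓
7: successors {1, 2, 8}; []<>((q | p) & q) there: 1:T, 2:T, 8:T. ✓
8: successors {1, 2, 5, 6}; []<>((q | p) & q) there: 1:T, 2:T, 5:T, 6:T. ✓
— 8 worlds.

7 and 8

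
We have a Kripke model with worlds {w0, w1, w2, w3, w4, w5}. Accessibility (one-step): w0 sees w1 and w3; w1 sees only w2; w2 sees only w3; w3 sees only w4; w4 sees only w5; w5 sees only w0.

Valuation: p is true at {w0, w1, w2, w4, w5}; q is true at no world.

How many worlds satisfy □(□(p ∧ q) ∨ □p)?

4

w0: successors {w1, w3}; □(p ∧ q) ∨ □p there: w1:T, w3:T. ✓
w1: successors {w2}; □(p ∧ q) ∨ □p there: w2:F. ✗
w2: successors {w3}; □(p ∧ q) ∨ □p there: w3:T. ✓
w3: successors {w4}; □(p ∧ q) ∨ □p there: w4:T. ✓
w4: successors {w5}; □(p ∧ q) ∨ □p there: w5:T. ✓
w5: successors {w0}; □(p ∧ q) ∨ □p there: w0:F. ✗
Satisfying worlds: {w0, w2, w3, w4}.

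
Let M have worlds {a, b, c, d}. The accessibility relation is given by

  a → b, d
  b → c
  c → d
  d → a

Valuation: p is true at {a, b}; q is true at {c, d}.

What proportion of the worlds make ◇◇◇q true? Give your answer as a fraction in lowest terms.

a: successors {b, d}; ◇◇q there: b:T, d:T. ✓
b: successors {c}; ◇◇q there: c:F. ✗
c: successors {d}; ◇◇q there: d:T. ✓
d: successors {a}; ◇◇q there: a:T. ✓
That's 3 of 4 worlds, so 3/4.

3/4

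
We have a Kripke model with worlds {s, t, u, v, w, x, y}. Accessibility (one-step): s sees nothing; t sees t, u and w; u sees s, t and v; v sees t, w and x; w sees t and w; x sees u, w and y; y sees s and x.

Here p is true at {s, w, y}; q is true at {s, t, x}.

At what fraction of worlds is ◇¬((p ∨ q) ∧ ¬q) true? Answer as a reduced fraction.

s: no successors, so ◇¬((p ∨ q) ∧ ¬q) fails. ✗
t: successors {t, u, w}; ¬((p ∨ q) ∧ ¬q) there: t:T, u:T, w:F. ✓
u: successors {s, t, v}; ¬((p ∨ q) ∧ ¬q) there: s:T, t:T, v:T. ✓
v: successors {t, w, x}; ¬((p ∨ q) ∧ ¬q) there: t:T, w:F, x:T. ✓
w: successors {t, w}; ¬((p ∨ q) ∧ ¬q) there: t:T, w:F. ✓
x: successors {u, w, y}; ¬((p ∨ q) ∧ ¬q) there: u:T, w:F, y:F. ✓
y: successors {s, x}; ¬((p ∨ q) ∧ ¬q) there: s:T, x:T. ✓
That's 6 of 7 worlds, so 6/7.

6/7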